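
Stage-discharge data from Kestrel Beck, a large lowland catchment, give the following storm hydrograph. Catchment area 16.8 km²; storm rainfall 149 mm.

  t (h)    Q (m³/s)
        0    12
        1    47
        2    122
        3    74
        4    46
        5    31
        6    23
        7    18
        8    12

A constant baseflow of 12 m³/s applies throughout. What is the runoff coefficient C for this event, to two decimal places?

ΣQ_DR = 277.0 m³/s; V = ΣQ_DR·Δt = 9.972 × 10^5 m³.
Runoff depth d = V / A = 59.36 mm.
C = d / P = 59.36 / 149 = 0.40.

C ≈ 0.40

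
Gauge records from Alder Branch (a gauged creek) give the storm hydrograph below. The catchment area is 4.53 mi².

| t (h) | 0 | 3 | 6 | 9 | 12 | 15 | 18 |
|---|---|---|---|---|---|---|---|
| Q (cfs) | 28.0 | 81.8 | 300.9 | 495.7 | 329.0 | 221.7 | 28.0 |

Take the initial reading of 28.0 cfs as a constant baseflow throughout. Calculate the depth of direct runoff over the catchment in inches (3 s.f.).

Direct runoff: 0.0, 53.8, 272.9, 467.7, 301.0, 193.7, 0.0 cfs; ΣQ_DR = 1289 cfs.
V = ΣQ_DR · Δt = 1289 × 10800 s = 1.392 × 10^7 ft³.
Over A = 4.53 mi², depth = V / A = 1.32 in.

d ≈ 1.32 in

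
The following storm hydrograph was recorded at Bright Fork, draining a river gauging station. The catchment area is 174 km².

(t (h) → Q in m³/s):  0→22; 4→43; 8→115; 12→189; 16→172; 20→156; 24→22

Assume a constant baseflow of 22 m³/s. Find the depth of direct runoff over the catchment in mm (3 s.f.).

d ≈ 46.8 mm

Direct runoff: 0.0, 21.0, 93.0, 167.0, 150.0, 134.0, 0.0 m³/s; ΣQ_DR = 565.0 m³/s.
V = ΣQ_DR · Δt = 565.0 × 14400 s = 8.136 × 10^6 m³.
Over A = 174 km², depth = V / A = 46.8 mm.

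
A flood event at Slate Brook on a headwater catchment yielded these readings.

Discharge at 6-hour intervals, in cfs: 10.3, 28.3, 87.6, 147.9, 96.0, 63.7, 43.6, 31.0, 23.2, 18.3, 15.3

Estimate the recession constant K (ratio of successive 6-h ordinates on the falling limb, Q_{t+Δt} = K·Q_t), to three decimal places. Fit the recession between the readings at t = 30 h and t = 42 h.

Using the recession-limb readings at t = 30 h and t = 42 h: Q falls from 63.7 to 31.0 cfs over 2 intervals.
K = (Q₂/Q₁)^(1/2) = (31.0/63.7)^(1/2) = 0.698.

K ≈ 0.698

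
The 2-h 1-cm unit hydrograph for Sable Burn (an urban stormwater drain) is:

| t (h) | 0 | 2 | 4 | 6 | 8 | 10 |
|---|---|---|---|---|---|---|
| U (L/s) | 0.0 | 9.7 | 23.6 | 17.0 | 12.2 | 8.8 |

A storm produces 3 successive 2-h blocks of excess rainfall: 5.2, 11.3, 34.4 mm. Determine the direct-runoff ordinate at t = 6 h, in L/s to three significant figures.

By discrete convolution, Q_j = Σ (P_i / 10 mm) · U_{j−i}.
At t = 6 h (j=3): Q = (5.2/10)·17.0 + (11.3/10)·23.6 + (34.4/10)·9.7 = 68.9 L/s.

Q ≈ 68.9 L/s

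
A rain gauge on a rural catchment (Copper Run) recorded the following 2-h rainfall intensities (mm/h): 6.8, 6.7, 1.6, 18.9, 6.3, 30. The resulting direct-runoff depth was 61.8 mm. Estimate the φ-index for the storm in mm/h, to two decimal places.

Only the 2 blocks with intensity above φ contribute runoff: 18.9, 30 mm/h.
Σ(I−φ)·Δt = d  ⇒  (18.9+30 − 2φ)·2 = 61.8
φ = (48.90 − 61.8/2) / 2 = 9.00 mm/h.

φ ≈ 9.00 mm/h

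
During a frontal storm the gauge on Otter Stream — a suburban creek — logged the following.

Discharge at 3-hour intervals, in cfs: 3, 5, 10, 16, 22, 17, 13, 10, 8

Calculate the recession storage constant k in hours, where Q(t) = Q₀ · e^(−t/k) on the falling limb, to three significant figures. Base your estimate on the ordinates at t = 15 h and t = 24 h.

k ≈ 11.9 h

On the falling limb, Q drops from 17 to 8 cfs between t = 15 h and t = 24 h (Δt = 9 h).
k = −Δt / ln(Q₂/Q₁) = −9 / ln(8/17) = 11.9 h.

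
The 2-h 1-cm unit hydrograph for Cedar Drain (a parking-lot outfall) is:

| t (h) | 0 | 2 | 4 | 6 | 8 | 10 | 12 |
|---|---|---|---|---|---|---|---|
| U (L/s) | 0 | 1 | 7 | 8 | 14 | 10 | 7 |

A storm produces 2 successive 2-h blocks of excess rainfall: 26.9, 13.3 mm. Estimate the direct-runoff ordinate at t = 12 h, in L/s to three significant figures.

By discrete convolution, Q_j = Σ (P_i / 10 mm) · U_{j−i}.
At t = 12 h (j=6): Q = (26.9/10)·7 + (13.3/10)·10 = 32.1 L/s.

Q ≈ 32.1 L/s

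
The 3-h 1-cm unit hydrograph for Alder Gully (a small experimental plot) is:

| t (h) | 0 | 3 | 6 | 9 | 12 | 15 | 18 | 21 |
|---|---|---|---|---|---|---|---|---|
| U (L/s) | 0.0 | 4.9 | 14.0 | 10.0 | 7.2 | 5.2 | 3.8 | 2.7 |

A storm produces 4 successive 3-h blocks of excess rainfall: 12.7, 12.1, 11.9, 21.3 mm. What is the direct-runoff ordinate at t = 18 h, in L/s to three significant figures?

By discrete convolution, Q_j = Σ (P_i / 10 mm) · U_{j−i}.
At t = 18 h (j=6): Q = (12.7/10)·3.8 + (12.1/10)·5.2 + (11.9/10)·7.2 + (21.3/10)·10.0 = 41.0 L/s.

Q ≈ 41.0 L/s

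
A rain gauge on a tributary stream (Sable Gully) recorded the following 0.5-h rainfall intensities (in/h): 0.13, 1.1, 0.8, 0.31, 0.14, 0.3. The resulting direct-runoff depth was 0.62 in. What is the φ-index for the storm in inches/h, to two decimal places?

Only the 2 blocks with intensity above φ contribute runoff: 1.1, 0.8 in/h.
Σ(I−φ)·Δt = d  ⇒  (1.1+0.8 − 2φ)·0.5 = 0.62
φ = (1.900 − 0.62/0.5) / 2 = 0.33 in/h.

φ ≈ 0.33 in/h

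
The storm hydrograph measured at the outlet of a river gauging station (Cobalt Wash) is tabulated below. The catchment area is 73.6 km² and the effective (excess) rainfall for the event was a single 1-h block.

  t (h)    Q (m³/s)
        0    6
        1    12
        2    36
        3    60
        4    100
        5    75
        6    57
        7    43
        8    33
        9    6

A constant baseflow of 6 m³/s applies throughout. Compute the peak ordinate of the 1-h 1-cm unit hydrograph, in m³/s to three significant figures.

Direct runoff: 0.0, 6.0, 30.0, 54.0, 94.0, 69.0, 51.0, 37.0, 27.0, 0.0 m³/s; ΣQ_DR = 368.0 m³/s, peak = 94.0 m³/s.
Runoff depth d = ΣQ_DR·Δt / A = 368.0 × 3600 / (73.6 km²) = 18.00 mm.
The 1-cm UH is the DRH scaled by (10 mm)/d, so U_p = 94.0 × 10/18.00 = 52.2 m³/s.

U_p ≈ 52.2 m³/s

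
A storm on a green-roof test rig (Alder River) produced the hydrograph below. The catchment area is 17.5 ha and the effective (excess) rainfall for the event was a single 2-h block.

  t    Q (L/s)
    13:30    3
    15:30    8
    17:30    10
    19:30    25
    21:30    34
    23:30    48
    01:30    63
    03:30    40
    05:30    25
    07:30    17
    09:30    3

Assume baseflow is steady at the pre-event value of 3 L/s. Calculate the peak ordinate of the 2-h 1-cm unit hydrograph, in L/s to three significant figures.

Direct runoff: 0.0, 5.0, 7.0, 22.0, 31.0, 45.0, 60.0, 37.0, 22.0, 14.0, 0.0 L/s; ΣQ_DR = 243.0 L/s, peak = 60.0 L/s.
Runoff depth d = ΣQ_DR·Δt / A = 243.0 × 7200 / (17.5 ha) = 9.998 mm.
The 1-cm UH is the DRH scaled by (10 mm)/d, so U_p = 60.0 × 10/9.998 = 60.0 L/s.

U_p ≈ 60.0 L/s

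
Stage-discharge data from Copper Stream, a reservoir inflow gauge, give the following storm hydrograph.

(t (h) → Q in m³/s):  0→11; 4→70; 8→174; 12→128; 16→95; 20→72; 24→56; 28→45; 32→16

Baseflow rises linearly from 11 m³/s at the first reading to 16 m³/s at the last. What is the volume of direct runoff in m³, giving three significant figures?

V ≈ 7.86 × 10^6 m³

Direct-runoff ordinates (Q − Q_b): 0.00, 58.38, 161.75, 115.12, 81.50, 57.88, 41.25, 29.62, 0.00 m³/s.
ΣQ_DR = 545.5 m³/s.
With Δt = 4 h = 14400 s, V = ΣQ_DR · Δt = 545.5 × 14400 = 7.86 × 10^6 m³.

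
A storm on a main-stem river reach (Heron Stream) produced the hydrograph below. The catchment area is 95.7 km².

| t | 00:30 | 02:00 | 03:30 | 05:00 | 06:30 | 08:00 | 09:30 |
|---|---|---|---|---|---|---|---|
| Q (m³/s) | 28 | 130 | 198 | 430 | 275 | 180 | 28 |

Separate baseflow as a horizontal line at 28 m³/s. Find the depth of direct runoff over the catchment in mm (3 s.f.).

d ≈ 60.5 mm

Direct runoff: 0.0, 102.0, 170.0, 402.0, 247.0, 152.0, 0.0 m³/s; ΣQ_DR = 1073 m³/s.
V = ΣQ_DR · Δt = 1073 × 5400 s = 5.794 × 10^6 m³.
Over A = 95.7 km², depth = V / A = 60.5 mm.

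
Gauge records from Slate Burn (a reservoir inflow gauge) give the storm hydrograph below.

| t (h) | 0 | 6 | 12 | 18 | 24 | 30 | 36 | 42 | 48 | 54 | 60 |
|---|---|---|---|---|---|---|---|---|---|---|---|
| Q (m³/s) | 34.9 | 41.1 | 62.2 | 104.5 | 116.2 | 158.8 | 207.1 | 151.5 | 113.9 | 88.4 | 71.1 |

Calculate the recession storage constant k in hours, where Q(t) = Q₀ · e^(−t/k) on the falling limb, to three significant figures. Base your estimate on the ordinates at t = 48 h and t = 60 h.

On the falling limb, Q drops from 113.9 to 71.1 m³/s between t = 48 h and t = 60 h (Δt = 12 h).
k = −Δt / ln(Q₂/Q₁) = −12 / ln(71.1/113.9) = 25.5 h.

k ≈ 25.5 h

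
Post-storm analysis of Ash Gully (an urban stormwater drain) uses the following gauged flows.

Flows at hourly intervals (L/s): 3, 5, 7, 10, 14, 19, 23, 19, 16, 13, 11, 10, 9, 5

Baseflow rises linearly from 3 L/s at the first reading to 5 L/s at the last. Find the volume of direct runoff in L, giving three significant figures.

V ≈ 3.89 × 10^5 L

Direct-runoff ordinates (Q − Q_b): 0.00, 1.85, 3.69, 6.54, 10.38, 15.23, 19.08, 14.92, 11.77, 8.62, 6.46, 5.31, 4.15, 0.00 L/s.
ΣQ_DR = 108.0 L/s.
With Δt = 1 h = 3600 s, V = ΣQ_DR · Δt = 108.0 × 3600 = 3.89 × 10^5 L.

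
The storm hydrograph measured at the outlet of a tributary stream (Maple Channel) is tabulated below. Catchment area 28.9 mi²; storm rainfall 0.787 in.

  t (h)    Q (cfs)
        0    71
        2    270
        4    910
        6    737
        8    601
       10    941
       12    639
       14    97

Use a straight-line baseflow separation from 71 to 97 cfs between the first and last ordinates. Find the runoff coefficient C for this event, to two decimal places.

ΣQ_DR = 3594 cfs; V = ΣQ_DR·Δt = 2.588 × 10^7 ft³.
Runoff depth d = V / A = 0.3854 in.
C = d / P = 0.3854 / 0.787 = 0.49.

C ≈ 0.49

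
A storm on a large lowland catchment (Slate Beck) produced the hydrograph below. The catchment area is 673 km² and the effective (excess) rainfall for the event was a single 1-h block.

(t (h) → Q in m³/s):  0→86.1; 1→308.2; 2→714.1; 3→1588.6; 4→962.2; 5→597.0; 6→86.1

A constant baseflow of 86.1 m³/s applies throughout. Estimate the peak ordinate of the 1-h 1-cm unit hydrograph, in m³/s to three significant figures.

U_p ≈ 751 m³/s

Direct runoff: 0.0, 222.1, 628.0, 1502.5, 876.1, 510.9, 0.0 m³/s; ΣQ_DR = 3740 m³/s, peak = 1502.5 m³/s.
Runoff depth d = ΣQ_DR·Δt / A = 3740 × 3600 / (673 km²) = 20.00 mm.
The 1-cm UH is the DRH scaled by (10 mm)/d, so U_p = 1502.5 × 10/20.00 = 751 m³/s.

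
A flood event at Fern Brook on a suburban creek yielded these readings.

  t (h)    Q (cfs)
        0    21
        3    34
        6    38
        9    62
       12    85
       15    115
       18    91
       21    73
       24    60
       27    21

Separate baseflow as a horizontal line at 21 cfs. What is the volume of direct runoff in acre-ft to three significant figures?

Direct-runoff ordinates (Q − Q_b): 0.0, 13.0, 17.0, 41.0, 64.0, 94.0, 70.0, 52.0, 39.0, 0.0 cfs.
ΣQ_DR = 390.0 cfs.
With Δt = 3 h = 10800 s, V = ΣQ_DR · Δt = 390.0 × 10800 = 4.21 × 10^6 ft³ = 96.7 acre-ft.

V ≈ 96.7 acre-ft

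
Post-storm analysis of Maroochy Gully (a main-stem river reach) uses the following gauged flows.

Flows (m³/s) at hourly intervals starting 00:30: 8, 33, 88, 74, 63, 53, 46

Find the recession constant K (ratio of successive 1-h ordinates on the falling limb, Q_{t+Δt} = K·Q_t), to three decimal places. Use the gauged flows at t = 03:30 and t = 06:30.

K ≈ 0.853

Using the recession-limb readings at t = 03:30 and t = 06:30: Q falls from 74 to 46 m³/s over 3 intervals.
K = (Q₂/Q₁)^(1/3) = (46/74)^(1/3) = 0.853.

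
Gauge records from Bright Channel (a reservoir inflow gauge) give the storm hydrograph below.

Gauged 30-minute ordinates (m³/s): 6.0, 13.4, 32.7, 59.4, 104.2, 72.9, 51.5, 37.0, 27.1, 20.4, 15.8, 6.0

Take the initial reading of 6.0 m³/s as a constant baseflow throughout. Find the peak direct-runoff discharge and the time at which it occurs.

Subtracting baseflow gives direct-runoff ordinates: 0.0, 7.4, 26.7, 53.4, 98.2, 66.9, 45.5, 31.0, 21.1, 14.4, 9.8, 0.0 m³/s.
The maximum is 98.2 m³/s, occurring at the reading for t = 2 h.

Q_p = 98.2 m³/s at t = 2 h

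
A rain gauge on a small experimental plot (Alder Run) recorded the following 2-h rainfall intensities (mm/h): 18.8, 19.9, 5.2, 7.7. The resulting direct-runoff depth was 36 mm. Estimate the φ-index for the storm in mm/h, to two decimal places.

φ ≈ 10.35 mm/h

Only the 2 blocks with intensity above φ contribute runoff: 18.8, 19.9 mm/h.
Σ(I−φ)·Δt = d  ⇒  (18.8+19.9 − 2φ)·2 = 36
φ = (38.70 − 36/2) / 2 = 10.35 mm/h.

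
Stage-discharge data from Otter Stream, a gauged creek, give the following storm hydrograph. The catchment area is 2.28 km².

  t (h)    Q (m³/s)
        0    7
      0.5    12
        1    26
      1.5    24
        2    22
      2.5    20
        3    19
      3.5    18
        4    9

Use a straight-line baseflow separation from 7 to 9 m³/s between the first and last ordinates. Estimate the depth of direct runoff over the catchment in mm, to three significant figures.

d ≈ 67.1 mm

Direct runoff: 0.00, 4.75, 18.50, 16.25, 14.00, 11.75, 10.50, 9.25, 0.00 m³/s; ΣQ_DR = 85.00 m³/s.
V = ΣQ_DR · Δt = 85.00 × 1800 s = 1.530 × 10^5 m³.
Over A = 2.28 km², depth = V / A = 67.1 mm.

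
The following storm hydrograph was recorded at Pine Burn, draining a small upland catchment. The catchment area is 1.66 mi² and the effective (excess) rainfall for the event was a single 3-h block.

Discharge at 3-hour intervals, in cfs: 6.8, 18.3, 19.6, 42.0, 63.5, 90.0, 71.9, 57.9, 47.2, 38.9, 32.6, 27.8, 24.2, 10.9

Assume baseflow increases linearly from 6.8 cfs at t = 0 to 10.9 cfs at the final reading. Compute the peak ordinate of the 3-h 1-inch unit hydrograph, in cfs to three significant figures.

U_p ≈ 68.1 cfs

Direct runoff: 0.00, 11.18, 12.17, 34.25, 55.44, 81.62, 63.21, 48.89, 37.88, 29.26, 22.65, 17.53, 13.62, 0.00 cfs; ΣQ_DR = 427.7 cfs, peak = 81.62 cfs.
Runoff depth d = ΣQ_DR·Δt / A = 427.7 × 10800 / (1.66 mi²) = 1.198 in.
The 1-inch UH is the DRH scaled by (1 in)/d, so U_p = 81.62 × 1/1.198 = 68.1 cfs.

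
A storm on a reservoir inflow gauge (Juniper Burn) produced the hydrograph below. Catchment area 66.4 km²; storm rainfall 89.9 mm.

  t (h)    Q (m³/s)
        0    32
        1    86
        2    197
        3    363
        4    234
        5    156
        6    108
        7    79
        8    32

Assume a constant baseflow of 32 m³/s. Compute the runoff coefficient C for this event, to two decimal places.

ΣQ_DR = 999.0 m³/s; V = ΣQ_DR·Δt = 3.596 × 10^6 m³.
Runoff depth d = V / A = 54.16 mm.
C = d / P = 54.16 / 89.9 = 0.60.

C ≈ 0.60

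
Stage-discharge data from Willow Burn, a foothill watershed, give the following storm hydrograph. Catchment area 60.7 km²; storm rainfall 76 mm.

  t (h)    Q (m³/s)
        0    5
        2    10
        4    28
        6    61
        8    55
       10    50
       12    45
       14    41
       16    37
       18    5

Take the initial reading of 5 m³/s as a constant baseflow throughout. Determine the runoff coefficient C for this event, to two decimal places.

C ≈ 0.45

ΣQ_DR = 287.0 m³/s; V = ΣQ_DR·Δt = 2.066 × 10^6 m³.
Runoff depth d = V / A = 34.04 mm.
C = d / P = 34.04 / 76 = 0.45.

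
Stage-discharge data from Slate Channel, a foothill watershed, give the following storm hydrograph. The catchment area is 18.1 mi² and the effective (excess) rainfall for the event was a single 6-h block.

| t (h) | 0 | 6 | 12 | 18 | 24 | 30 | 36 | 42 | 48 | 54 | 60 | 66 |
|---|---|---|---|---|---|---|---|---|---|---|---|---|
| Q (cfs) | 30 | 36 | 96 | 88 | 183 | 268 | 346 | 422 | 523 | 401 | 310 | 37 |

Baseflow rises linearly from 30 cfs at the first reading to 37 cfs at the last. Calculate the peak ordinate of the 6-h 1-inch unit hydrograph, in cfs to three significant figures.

Direct runoff: 0.00, 5.36, 64.73, 56.09, 150.45, 234.82, 312.18, 387.55, 487.91, 365.27, 273.64, 0.00 cfs; ΣQ_DR = 2338 cfs, peak = 487.91 cfs.
Runoff depth d = ΣQ_DR·Δt / A = 2338 × 21600 / (18.1 mi²) = 1.201 in.
The 1-inch UH is the DRH scaled by (1 in)/d, so U_p = 487.91 × 1/1.201 = 406 cfs.

U_p ≈ 406 cfs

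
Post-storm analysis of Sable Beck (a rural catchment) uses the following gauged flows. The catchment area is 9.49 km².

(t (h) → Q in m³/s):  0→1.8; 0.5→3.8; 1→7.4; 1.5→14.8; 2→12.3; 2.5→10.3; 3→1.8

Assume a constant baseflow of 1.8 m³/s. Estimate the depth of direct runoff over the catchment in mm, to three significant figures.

Direct runoff: 0.0, 2.0, 5.6, 13.0, 10.5, 8.5, 0.0 m³/s; ΣQ_DR = 39.60 m³/s.
V = ΣQ_DR · Δt = 39.60 × 1800 s = 71280 m³.
Over A = 9.49 km², depth = V / A = 7.51 mm.

d ≈ 7.51 mm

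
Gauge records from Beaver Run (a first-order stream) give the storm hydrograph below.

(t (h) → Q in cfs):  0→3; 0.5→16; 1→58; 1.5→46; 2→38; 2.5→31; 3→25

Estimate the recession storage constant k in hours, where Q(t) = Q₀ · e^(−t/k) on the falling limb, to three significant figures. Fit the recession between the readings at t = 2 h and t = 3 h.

k ≈ 2.39 h

On the falling limb, Q drops from 38 to 25 cfs between t = 2 h and t = 3 h (Δt = 1 h).
k = −Δt / ln(Q₂/Q₁) = −1 / ln(25/38) = 2.39 h.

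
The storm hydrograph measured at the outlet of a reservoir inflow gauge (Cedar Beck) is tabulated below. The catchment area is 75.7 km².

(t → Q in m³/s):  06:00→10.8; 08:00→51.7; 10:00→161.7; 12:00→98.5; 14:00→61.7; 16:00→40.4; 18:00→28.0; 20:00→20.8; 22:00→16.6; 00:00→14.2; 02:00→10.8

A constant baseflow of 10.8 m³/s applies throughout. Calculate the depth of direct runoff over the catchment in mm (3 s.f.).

d ≈ 37.7 mm

Direct runoff: 0.0, 40.9, 150.9, 87.7, 50.9, 29.6, 17.2, 10.0, 5.8, 3.4, 0.0 m³/s; ΣQ_DR = 396.4 m³/s.
V = ΣQ_DR · Δt = 396.4 × 7200 s = 2.854 × 10^6 m³.
Over A = 75.7 km², depth = V / A = 37.7 mm.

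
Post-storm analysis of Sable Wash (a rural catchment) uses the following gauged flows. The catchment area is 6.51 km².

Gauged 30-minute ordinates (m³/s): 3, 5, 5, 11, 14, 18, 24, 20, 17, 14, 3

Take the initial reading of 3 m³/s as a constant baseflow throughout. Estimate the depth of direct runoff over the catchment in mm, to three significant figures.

d ≈ 27.9 mm

Direct runoff: 0.0, 2.0, 2.0, 8.0, 11.0, 15.0, 21.0, 17.0, 14.0, 11.0, 0.0 m³/s; ΣQ_DR = 101.0 m³/s.
V = ΣQ_DR · Δt = 101.0 × 1800 s = 1.818 × 10^5 m³.
Over A = 6.51 km², depth = V / A = 27.9 mm.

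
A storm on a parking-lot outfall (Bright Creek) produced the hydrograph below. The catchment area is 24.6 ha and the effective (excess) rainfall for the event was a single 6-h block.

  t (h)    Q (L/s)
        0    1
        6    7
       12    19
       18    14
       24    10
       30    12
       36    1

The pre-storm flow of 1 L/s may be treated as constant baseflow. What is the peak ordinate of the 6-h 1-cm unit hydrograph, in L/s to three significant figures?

U_p ≈ 36.0 L/s

Direct runoff: 0.0, 6.0, 18.0, 13.0, 9.0, 11.0, 0.0 L/s; ΣQ_DR = 57.00 L/s, peak = 18.0 L/s.
Runoff depth d = ΣQ_DR·Δt / A = 57.00 × 21600 / (24.6 ha) = 5.005 mm.
The 1-cm UH is the DRH scaled by (10 mm)/d, so U_p = 18.0 × 10/5.005 = 36.0 L/s.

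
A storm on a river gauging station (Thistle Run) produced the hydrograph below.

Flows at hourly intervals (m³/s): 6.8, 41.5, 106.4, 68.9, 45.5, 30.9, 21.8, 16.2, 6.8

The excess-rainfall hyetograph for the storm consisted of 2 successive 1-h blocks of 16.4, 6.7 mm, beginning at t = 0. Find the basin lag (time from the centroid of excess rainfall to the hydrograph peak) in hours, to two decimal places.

t_L ≈ 1.21 h

Centroid of excess rainfall: t_c = Σ P_i·t̄_i / ΣP_i = 0.7900 h (block centres at 0.5, 1.5 h).
Hydrograph peak occurs at t = 2 h, so basin lag t_L = 2 − 0.7900 = 1.21 h.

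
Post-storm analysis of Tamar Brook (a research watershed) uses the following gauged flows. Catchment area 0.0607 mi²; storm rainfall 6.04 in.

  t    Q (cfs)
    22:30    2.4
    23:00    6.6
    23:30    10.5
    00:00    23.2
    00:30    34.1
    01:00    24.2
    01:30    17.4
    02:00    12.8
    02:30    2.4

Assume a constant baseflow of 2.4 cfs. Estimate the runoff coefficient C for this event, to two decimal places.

ΣQ_DR = 112.0 cfs; V = ΣQ_DR·Δt = 2.016 × 10^5 ft³.
Runoff depth d = V / A = 1.430 in.
C = d / P = 1.430 / 6.04 = 0.24.

C ≈ 0.24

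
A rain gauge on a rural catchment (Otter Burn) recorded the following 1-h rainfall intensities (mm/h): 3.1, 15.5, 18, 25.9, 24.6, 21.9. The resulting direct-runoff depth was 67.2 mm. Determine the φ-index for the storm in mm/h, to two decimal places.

φ ≈ 7.74 mm/h

Only the 5 blocks with intensity above φ contribute runoff: 15.5, 18, 25.9, 24.6, 21.9 mm/h.
Σ(I−φ)·Δt = d  ⇒  (15.5+18+25.9+24.6+21.9 − 5φ)·1 = 67.2
φ = (105.9 − 67.2/1) / 5 = 7.74 mm/h.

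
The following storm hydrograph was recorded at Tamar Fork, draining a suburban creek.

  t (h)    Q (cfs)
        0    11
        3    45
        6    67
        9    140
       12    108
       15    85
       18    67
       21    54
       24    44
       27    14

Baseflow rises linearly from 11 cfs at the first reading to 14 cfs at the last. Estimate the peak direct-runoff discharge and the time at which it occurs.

Subtracting baseflow gives direct-runoff ordinates: 0.00, 33.67, 55.33, 128.00, 95.67, 72.33, 54.00, 40.67, 30.33, 0.00 cfs.
The maximum is 128.00 cfs, occurring at the reading for t = 9 h.

Q_p = 128.00 cfs at t = 9 h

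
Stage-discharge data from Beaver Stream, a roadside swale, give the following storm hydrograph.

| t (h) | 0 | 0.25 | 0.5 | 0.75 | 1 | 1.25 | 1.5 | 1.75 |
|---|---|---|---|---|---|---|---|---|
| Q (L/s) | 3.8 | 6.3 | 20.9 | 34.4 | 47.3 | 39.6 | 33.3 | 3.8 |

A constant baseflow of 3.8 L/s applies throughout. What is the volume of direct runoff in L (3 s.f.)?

V ≈ 1.43 × 10^5 L

Direct-runoff ordinates (Q − Q_b): 0.0, 2.5, 17.1, 30.6, 43.5, 35.8, 29.5, 0.0 L/s.
ΣQ_DR = 159.0 L/s.
With Δt = 0.25 h = 900 s, V = ΣQ_DR · Δt = 159.0 × 900 = 1.43 × 10^5 L.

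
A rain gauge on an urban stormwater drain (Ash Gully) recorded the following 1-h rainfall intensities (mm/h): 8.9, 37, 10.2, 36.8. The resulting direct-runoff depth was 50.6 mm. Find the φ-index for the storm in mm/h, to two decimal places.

Only the 2 blocks with intensity above φ contribute runoff: 37, 36.8 mm/h.
Σ(I−φ)·Δt = d  ⇒  (37+36.8 − 2φ)·1 = 50.6
φ = (73.80 − 50.6/1) / 2 = 11.60 mm/h.

φ ≈ 11.60 mm/h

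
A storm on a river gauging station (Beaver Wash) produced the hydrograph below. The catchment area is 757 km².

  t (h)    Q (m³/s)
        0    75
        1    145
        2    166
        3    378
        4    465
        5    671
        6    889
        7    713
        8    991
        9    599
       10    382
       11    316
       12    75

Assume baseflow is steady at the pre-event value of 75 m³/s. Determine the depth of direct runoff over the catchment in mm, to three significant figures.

Direct runoff: 0.0, 70.0, 91.0, 303.0, 390.0, 596.0, 814.0, 638.0, 916.0, 524.0, 307.0, 241.0, 0.0 m³/s; ΣQ_DR = 4890 m³/s.
V = ΣQ_DR · Δt = 4890 × 3600 s = 1.760 × 10^7 m³.
Over A = 757 km², depth = V / A = 23.3 mm.

d ≈ 23.3 mm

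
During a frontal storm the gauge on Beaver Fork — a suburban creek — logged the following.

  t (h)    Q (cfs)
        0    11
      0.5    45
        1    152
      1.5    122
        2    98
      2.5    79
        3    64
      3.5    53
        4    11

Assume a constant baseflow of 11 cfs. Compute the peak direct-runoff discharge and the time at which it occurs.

Subtracting baseflow gives direct-runoff ordinates: 0.0, 34.0, 141.0, 111.0, 87.0, 68.0, 53.0, 42.0, 0.0 cfs.
The maximum is 141.0 cfs, occurring at the reading for t = 1 h.

Q_p = 141.0 cfs at t = 1 h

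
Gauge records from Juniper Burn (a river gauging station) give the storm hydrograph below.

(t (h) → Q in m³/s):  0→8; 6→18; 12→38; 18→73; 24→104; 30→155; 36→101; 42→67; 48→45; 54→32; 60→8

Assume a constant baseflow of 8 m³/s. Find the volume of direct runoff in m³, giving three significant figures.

V ≈ 1.21 × 10^7 m³

Direct-runoff ordinates (Q − Q_b): 0.0, 10.0, 30.0, 65.0, 96.0, 147.0, 93.0, 59.0, 37.0, 24.0, 0.0 m³/s.
ΣQ_DR = 561.0 m³/s.
With Δt = 6 h = 21600 s, V = ΣQ_DR · Δt = 561.0 × 21600 = 1.21 × 10^7 m³.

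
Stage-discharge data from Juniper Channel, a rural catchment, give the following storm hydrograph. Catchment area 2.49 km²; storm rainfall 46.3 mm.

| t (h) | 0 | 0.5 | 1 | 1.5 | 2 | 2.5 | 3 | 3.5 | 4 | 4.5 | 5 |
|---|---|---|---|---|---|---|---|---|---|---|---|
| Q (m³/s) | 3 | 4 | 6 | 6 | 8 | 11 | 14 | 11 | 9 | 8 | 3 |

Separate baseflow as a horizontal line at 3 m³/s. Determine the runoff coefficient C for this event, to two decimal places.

ΣQ_DR = 50.00 m³/s; V = ΣQ_DR·Δt = 90000 m³.
Runoff depth d = V / A = 36.14 mm.
C = d / P = 36.14 / 46.3 = 0.78.

C ≈ 0.78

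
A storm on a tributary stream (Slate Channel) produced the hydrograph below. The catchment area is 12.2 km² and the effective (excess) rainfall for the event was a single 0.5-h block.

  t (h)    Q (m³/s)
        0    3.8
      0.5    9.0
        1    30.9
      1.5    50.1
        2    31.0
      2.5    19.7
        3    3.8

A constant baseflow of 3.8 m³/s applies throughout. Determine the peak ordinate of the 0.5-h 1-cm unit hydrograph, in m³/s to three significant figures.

Direct runoff: 0.0, 5.2, 27.1, 46.3, 27.2, 15.9, 0.0 m³/s; ΣQ_DR = 121.7 m³/s, peak = 46.3 m³/s.
Runoff depth d = ΣQ_DR·Δt / A = 121.7 × 1800 / (12.2 km²) = 17.96 mm.
The 1-cm UH is the DRH scaled by (10 mm)/d, so U_p = 46.3 × 10/17.96 = 25.8 m³/s.

U_p ≈ 25.8 m³/s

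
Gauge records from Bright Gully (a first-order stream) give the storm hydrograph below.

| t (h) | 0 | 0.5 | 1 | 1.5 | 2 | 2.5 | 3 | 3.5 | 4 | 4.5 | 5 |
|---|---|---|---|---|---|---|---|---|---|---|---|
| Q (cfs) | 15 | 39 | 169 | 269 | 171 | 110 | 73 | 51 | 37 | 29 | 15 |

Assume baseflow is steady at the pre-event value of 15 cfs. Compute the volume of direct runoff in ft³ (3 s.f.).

V ≈ 1.46 × 10^6 ft³

Direct-runoff ordinates (Q − Q_b): 0.0, 24.0, 154.0, 254.0, 156.0, 95.0, 58.0, 36.0, 22.0, 14.0, 0.0 cfs.
ΣQ_DR = 813.0 cfs.
With Δt = 0.5 h = 1800 s, V = ΣQ_DR · Δt = 813.0 × 1800 = 1.46 × 10^6 ft³.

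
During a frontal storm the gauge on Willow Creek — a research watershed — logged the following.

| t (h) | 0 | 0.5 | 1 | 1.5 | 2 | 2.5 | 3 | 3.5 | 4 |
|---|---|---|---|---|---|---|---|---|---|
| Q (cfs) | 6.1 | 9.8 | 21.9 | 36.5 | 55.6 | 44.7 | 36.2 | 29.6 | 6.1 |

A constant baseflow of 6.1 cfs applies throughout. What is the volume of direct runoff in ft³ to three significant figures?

Direct-runoff ordinates (Q − Q_b): 0.0, 3.7, 15.8, 30.4, 49.5, 38.6, 30.1, 23.5, 0.0 cfs.
ΣQ_DR = 191.6 cfs.
With Δt = 0.5 h = 1800 s, V = ΣQ_DR · Δt = 191.6 × 1800 = 3.45 × 10^5 ft³.

V ≈ 3.45 × 10^5 ft³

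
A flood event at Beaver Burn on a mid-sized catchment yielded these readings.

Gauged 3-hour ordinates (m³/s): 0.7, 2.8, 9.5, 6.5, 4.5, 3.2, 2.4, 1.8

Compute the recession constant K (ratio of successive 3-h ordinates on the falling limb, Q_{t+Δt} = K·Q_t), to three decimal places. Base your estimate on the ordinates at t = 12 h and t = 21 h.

K ≈ 0.737

Using the recession-limb readings at t = 12 h and t = 21 h: Q falls from 4.5 to 1.8 m³/s over 3 intervals.
K = (Q₂/Q₁)^(1/3) = (1.8/4.5)^(1/3) = 0.737.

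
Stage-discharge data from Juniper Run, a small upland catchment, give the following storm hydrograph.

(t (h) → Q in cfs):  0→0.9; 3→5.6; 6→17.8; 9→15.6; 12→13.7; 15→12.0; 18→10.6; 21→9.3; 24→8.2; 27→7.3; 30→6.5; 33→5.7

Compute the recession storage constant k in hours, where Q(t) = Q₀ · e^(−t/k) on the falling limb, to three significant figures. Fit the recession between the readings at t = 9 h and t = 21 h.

On the falling limb, Q drops from 15.6 to 9.3 cfs between t = 9 h and t = 21 h (Δt = 12 h).
k = −Δt / ln(Q₂/Q₁) = −12 / ln(9.3/15.6) = 23.2 h.

k ≈ 23.2 h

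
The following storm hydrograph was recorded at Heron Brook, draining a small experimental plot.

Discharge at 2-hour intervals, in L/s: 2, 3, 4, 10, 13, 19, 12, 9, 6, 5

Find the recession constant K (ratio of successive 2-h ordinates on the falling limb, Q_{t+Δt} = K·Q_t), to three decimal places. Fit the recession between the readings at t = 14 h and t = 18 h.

Using the recession-limb readings at t = 14 h and t = 18 h: Q falls from 9 to 5 L/s over 2 intervals.
K = (Q₂/Q₁)^(1/2) = (5/9)^(1/2) = 0.745.

K ≈ 0.745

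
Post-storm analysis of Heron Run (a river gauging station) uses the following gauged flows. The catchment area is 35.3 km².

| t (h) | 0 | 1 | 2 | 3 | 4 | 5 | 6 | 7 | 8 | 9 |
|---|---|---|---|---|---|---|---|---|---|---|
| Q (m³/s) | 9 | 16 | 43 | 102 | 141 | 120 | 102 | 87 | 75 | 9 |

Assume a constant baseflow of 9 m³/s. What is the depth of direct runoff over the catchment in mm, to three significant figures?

Direct runoff: 0.0, 7.0, 34.0, 93.0, 132.0, 111.0, 93.0, 78.0, 66.0, 0.0 m³/s; ΣQ_DR = 614.0 m³/s.
V = ΣQ_DR · Δt = 614.0 × 3600 s = 2.210 × 10^6 m³.
Over A = 35.3 km², depth = V / A = 62.6 mm.

d ≈ 62.6 mm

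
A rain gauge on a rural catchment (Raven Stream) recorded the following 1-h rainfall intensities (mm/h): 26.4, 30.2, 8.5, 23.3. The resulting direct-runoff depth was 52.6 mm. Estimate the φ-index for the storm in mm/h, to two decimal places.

φ ≈ 9.10 mm/h

Only the 3 blocks with intensity above φ contribute runoff: 26.4, 30.2, 23.3 mm/h.
Σ(I−φ)·Δt = d  ⇒  (26.4+30.2+23.3 − 3φ)·1 = 52.6
φ = (79.90 − 52.6/1) / 3 = 9.10 mm/h.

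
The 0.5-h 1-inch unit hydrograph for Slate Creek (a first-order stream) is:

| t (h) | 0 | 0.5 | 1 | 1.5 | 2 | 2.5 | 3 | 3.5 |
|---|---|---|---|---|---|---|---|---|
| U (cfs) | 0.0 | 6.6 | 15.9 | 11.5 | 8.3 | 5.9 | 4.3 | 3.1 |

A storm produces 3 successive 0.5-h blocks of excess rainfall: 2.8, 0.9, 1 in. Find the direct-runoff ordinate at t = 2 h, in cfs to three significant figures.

By discrete convolution, Q_j = Σ (P_i / 1 in) · U_{j−i}.
At t = 2 h (j=4): Q = (2.8/1)·8.3 + (0.9/1)·11.5 + (1/1)·15.9 = 49.5 cfs.

Q ≈ 49.5 cfs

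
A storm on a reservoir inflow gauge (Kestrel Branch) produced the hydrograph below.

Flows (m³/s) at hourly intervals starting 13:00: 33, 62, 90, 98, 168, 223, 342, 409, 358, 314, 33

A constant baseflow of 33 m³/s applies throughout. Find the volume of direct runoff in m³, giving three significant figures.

V ≈ 6.36 × 10^6 m³

Direct-runoff ordinates (Q − Q_b): 0.0, 29.0, 57.0, 65.0, 135.0, 190.0, 309.0, 376.0, 325.0, 281.0, 0.0 m³/s.
ΣQ_DR = 1767 m³/s.
With Δt = 1 h = 3600 s, V = ΣQ_DR · Δt = 1767 × 3600 = 6.36 × 10^6 m³.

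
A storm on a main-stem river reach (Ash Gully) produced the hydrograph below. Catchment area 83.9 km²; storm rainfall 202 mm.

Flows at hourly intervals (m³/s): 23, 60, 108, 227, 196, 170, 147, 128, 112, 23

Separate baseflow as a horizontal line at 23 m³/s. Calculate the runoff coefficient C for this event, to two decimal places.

C ≈ 0.20

ΣQ_DR = 964.0 m³/s; V = ΣQ_DR·Δt = 3.470 × 10^6 m³.
Runoff depth d = V / A = 41.36 mm.
C = d / P = 41.36 / 202 = 0.20.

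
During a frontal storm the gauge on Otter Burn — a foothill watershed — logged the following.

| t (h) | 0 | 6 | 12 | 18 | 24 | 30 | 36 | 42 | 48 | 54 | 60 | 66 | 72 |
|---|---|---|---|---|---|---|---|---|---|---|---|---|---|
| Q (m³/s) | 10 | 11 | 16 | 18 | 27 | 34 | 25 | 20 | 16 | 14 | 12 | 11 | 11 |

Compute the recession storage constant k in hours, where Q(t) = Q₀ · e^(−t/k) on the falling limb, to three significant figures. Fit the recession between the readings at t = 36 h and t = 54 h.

k ≈ 31.0 h

On the falling limb, Q drops from 25 to 14 m³/s between t = 36 h and t = 54 h (Δt = 18 h).
k = −Δt / ln(Q₂/Q₁) = −18 / ln(14/25) = 31.0 h.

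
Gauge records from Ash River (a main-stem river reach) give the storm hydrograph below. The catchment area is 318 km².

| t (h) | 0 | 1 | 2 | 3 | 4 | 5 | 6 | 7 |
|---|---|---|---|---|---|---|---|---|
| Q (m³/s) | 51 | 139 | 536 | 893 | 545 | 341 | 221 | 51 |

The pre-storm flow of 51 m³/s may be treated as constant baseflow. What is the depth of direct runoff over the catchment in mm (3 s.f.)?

Direct runoff: 0.0, 88.0, 485.0, 842.0, 494.0, 290.0, 170.0, 0.0 m³/s; ΣQ_DR = 2369 m³/s.
V = ΣQ_DR · Δt = 2369 × 3600 s = 8.528 × 10^6 m³.
Over A = 318 km², depth = V / A = 26.8 mm.

d ≈ 26.8 mm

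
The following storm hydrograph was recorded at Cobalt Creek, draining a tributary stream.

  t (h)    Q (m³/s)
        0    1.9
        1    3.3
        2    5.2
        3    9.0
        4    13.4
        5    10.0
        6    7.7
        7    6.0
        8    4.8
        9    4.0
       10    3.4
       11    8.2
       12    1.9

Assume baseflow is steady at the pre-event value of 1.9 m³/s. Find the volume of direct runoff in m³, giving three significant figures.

V ≈ 1.95 × 10^5 m³

Direct-runoff ordinates (Q − Q_b): 0.0, 1.4, 3.3, 7.1, 11.5, 8.1, 5.8, 4.1, 2.9, 2.1, 1.5, 6.3, 0.0 m³/s.
ΣQ_DR = 54.10 m³/s.
With Δt = 1 h = 3600 s, V = ΣQ_DR · Δt = 54.10 × 3600 = 1.95 × 10^5 m³.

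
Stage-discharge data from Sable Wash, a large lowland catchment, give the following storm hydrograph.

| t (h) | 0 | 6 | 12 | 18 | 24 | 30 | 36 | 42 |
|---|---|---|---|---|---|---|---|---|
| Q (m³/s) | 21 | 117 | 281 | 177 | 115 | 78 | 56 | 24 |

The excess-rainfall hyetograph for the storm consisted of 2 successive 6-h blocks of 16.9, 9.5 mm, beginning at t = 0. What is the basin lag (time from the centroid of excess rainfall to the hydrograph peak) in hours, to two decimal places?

Centroid of excess rainfall: t_c = Σ P_i·t̄_i / ΣP_i = 5.1591 h (block centres at 3, 9 h).
Hydrograph peak occurs at t = 12 h, so basin lag t_L = 12 − 5.1591 = 6.84 h.

t_L ≈ 6.84 h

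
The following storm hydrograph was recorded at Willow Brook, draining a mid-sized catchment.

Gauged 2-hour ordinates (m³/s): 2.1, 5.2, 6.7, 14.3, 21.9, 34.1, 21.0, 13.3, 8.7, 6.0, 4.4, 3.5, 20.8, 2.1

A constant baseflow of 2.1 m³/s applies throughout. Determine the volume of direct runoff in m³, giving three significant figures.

Direct-runoff ordinates (Q − Q_b): 0.0, 3.1, 4.6, 12.2, 19.8, 32.0, 18.9, 11.2, 6.6, 3.9, 2.3, 1.4, 18.7, 0.0 m³/s.
ΣQ_DR = 134.7 m³/s.
With Δt = 2 h = 7200 s, V = ΣQ_DR · Δt = 134.7 × 7200 = 9.70 × 10^5 m³.

V ≈ 9.70 × 10^5 m³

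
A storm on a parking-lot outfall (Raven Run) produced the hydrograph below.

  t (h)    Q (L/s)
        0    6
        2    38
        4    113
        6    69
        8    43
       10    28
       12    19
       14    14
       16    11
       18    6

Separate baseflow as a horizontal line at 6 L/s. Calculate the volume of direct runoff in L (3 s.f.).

Direct-runoff ordinates (Q − Q_b): 0.0, 32.0, 107.0, 63.0, 37.0, 22.0, 13.0, 8.0, 5.0, 0.0 L/s.
ΣQ_DR = 287.0 L/s.
With Δt = 2 h = 7200 s, V = ΣQ_DR · Δt = 287.0 × 7200 = 2.07 × 10^6 L.

V ≈ 2.07 × 10^6 L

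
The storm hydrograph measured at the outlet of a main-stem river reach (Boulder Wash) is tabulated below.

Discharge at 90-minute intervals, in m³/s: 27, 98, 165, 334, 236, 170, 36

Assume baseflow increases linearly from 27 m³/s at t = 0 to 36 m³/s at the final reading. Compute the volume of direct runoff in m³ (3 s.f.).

Direct-runoff ordinates (Q − Q_b): 0.00, 69.50, 135.00, 302.50, 203.00, 135.50, 0.00 m³/s.
ΣQ_DR = 845.5 m³/s.
With Δt = 1.5 h = 5400 s, V = ΣQ_DR · Δt = 845.5 × 5400 = 4.57 × 10^6 m³.

V ≈ 4.57 × 10^6 m³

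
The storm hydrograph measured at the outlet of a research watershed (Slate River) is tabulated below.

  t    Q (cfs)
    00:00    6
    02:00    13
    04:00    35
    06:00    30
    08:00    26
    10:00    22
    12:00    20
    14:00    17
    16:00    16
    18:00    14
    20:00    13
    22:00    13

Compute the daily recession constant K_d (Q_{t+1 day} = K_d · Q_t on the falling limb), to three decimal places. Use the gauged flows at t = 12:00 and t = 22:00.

Between t = 12:00 and t = 22:00 the flow falls from 20 to 13 cfs over 5×2 h = 10 h.
Per-interval ratio K = (13/20)^(1/5) = 0.9175; K_d = K^(24/2) = 0.356.

K_d ≈ 0.356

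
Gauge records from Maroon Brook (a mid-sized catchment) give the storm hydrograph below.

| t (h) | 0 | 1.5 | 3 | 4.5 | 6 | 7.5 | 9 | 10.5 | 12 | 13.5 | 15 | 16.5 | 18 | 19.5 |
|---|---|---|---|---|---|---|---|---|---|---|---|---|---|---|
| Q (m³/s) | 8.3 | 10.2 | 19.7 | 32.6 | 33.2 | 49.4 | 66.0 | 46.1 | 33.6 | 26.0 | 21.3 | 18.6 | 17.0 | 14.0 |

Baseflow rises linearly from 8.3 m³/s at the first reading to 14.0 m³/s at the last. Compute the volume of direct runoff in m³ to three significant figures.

V ≈ 1.30 × 10^6 m³

Direct-runoff ordinates (Q − Q_b): 0.00, 1.46, 10.52, 22.98, 23.15, 38.91, 55.07, 34.73, 21.79, 13.75, 8.62, 5.48, 3.44, 0.00 m³/s.
ΣQ_DR = 239.9 m³/s.
With Δt = 1.5 h = 5400 s, V = ΣQ_DR · Δt = 239.9 × 5400 = 1.30 × 10^6 m³.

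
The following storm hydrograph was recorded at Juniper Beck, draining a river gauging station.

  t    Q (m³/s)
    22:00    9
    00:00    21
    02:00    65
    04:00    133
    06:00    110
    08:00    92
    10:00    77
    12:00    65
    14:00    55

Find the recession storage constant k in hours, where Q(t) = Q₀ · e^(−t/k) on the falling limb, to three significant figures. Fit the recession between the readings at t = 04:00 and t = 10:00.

On the falling limb, Q drops from 133 to 77 m³/s between t = 04:00 and t = 10:00 (Δt = 6 h).
k = −Δt / ln(Q₂/Q₁) = −6 / ln(77/133) = 11.0 h.

k ≈ 11.0 h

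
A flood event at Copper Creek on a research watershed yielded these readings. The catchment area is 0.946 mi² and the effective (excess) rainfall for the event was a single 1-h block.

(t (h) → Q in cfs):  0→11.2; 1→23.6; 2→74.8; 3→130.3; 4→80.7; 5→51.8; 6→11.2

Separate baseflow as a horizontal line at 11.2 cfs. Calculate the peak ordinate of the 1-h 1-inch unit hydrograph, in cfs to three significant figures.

Direct runoff: 0.0, 12.4, 63.6, 119.1, 69.5, 40.6, 0.0 cfs; ΣQ_DR = 305.2 cfs, peak = 119.1 cfs.
Runoff depth d = ΣQ_DR·Δt / A = 305.2 × 3600 / (0.946 mi²) = 0.4999 in.
The 1-inch UH is the DRH scaled by (1 in)/d, so U_p = 119.1 × 1/0.4999 = 238 cfs.

U_p ≈ 238 cfs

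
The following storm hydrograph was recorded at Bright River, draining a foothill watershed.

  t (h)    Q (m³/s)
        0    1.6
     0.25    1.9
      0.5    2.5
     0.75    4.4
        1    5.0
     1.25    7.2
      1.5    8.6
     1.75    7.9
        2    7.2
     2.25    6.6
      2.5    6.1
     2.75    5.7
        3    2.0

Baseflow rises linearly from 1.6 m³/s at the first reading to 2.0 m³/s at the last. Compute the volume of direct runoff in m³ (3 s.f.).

Direct-runoff ordinates (Q − Q_b): 0.00, 0.27, 0.83, 2.70, 3.27, 5.43, 6.80, 6.07, 5.33, 4.70, 4.17, 3.73, 0.00 m³/s.
ΣQ_DR = 43.30 m³/s.
With Δt = 0.25 h = 900 s, V = ΣQ_DR · Δt = 43.30 × 900 = 39000 m³.

V ≈ 39000 m³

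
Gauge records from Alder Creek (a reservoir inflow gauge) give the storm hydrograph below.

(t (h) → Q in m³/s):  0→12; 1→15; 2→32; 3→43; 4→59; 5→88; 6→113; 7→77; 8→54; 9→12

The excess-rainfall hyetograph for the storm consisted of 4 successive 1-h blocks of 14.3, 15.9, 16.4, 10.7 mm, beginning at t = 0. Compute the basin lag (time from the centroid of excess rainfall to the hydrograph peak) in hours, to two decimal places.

t_L ≈ 4.09 h

Centroid of excess rainfall: t_c = Σ P_i·t̄_i / ΣP_i = 1.9101 h (block centres at 0.5, 1.5, 2.5, 3.5 h).
Hydrograph peak occurs at t = 6 h, so basin lag t_L = 6 − 1.9101 = 4.09 h.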